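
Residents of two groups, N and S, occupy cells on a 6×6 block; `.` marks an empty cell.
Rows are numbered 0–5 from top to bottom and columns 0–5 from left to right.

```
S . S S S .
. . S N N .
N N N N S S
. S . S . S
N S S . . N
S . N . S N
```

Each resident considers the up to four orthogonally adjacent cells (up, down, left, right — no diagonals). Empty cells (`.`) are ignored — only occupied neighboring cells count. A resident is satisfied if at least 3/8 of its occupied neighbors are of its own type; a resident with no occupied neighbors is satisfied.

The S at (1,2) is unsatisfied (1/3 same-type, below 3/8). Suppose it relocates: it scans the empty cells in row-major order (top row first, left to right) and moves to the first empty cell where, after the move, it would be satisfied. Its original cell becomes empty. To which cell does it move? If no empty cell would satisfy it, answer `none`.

Vacating (1,2). Empty cells in order:
  (0,1): 2/2 same-type → satisfied — stop here.

(0,1)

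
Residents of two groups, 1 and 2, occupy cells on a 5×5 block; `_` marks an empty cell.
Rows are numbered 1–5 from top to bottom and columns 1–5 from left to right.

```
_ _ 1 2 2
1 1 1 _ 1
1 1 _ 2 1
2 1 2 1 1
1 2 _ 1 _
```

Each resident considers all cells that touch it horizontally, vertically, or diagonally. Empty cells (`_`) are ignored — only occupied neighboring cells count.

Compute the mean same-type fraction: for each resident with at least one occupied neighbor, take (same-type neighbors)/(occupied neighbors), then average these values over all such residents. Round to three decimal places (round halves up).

0.557

Row 1: (1,3)1 2/3 · (1,4)2 1/4 · (1,5)2 1/2
Row 2: (2,1)1 3/3 · (2,2)1 5/5 · (2,3)1 3/5 · (2,5)1 1/4
Row 3: (3,1)1 4/5 · (3,2)1 5/7 · (3,4)2 1/6 · (3,5)1 3/4
Row 4: (4,1)2 1/5 · (4,2)1 3/6 · (4,3)2 2/6 · (4,4)1 3/5 · (4,5)1 3/4
Row 5: (5,1)1 1/3 · (5,2)2 2/4 · (5,4)1 2/3
Sum over 19 residents: 2/3 + 1/4 + 1/2 + 3/3 + 5/5 + 3/5 + 1/4 + 4/5 + 5/7 + 1/6 + 3/4 + 1/5 + 3/6 + 2/6 + 3/5 + 3/4 + 1/3 + 2/4 + 2/3 = 1111/105; mean = 1111/105 ÷ 19 = 1111/1995 = 0.556892… → 0.557.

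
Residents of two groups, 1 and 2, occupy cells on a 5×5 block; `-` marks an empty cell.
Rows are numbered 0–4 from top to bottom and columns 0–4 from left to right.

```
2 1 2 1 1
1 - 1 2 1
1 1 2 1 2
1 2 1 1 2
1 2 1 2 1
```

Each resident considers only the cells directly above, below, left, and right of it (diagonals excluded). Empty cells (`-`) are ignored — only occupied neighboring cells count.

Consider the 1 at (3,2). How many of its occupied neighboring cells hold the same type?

Occupied neighbors of (3,2): (2,2)=2, (4,2)=1, (3,1)=2, (3,3)=1.
Same type (1): 2 of 4.

2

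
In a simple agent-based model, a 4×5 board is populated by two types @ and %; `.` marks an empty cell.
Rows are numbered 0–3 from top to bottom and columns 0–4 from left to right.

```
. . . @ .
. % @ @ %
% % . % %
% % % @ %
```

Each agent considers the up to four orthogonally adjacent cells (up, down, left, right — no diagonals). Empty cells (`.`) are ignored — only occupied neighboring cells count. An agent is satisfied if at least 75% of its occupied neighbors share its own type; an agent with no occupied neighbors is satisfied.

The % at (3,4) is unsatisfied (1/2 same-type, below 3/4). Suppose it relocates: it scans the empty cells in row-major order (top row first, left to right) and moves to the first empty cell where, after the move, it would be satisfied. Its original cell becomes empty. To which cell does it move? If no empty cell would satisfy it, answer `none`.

(0,0)

Vacating (3,4). Empty cells in order:
  (0,0): 0/0 same-type → satisfied — stop here.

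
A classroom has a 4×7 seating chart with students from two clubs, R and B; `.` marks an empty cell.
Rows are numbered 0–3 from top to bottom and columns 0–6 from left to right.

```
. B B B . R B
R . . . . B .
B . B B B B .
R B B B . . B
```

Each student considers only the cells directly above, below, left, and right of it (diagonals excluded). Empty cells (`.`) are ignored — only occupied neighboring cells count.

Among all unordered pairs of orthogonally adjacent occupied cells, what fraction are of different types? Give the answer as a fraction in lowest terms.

Scan each occupied cell's neighbors to the right and below so each pair is counted once.
Row 0: B(0,1)–B(0,2)= B(0,2)–B(0,3)= R(0,5)–B(0,6)≠ R(0,5)–B(1,5)≠  → 2/4 unlike.
Row 1: R(1,0)–B(2,0)≠ B(1,5)–B(2,5)=  → 1/2 unlike.
Row 2: B(2,0)–R(3,0)≠ B(2,2)–B(2,3)= B(2,2)–B(3,2)= B(2,3)–B(2,4)= B(2,3)–B(3,3)= B(2,4)–B(2,5)=  → 1/6 unlike.
Row 3: R(3,0)–B(3,1)≠ B(3,1)–B(3,2)= B(3,2)–B(3,3)=  → 1/3 unlike.
Total adjacent occupied pairs: 15; unlike-type pairs: 5.
5/15 reduces to 1/3.

1/3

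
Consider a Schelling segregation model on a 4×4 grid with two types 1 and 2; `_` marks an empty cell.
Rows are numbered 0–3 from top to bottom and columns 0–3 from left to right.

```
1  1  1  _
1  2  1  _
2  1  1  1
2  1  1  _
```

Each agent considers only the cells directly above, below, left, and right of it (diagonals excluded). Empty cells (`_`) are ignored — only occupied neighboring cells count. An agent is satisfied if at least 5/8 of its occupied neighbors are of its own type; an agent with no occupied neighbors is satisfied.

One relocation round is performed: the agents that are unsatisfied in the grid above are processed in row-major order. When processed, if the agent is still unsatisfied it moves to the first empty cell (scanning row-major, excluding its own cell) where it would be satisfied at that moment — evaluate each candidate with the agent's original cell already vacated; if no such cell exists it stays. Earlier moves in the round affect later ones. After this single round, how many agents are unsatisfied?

2

Initially unsatisfied (in order): (1,0), (1,1), (2,0), (2,1), (3,0).
  (1,0) → (0,3).
  (1,1): no empty cell satisfies it; stays.
  (2,0): no empty cell satisfies it; stays.
  (2,1) → (1,3).
  (3,0) → (1,0).
Resulting grid:
1 1 1 1
2 2 1 1
2 _ 1 1
_ 1 1 _
Unsatisfied now: (0,0), (1,1).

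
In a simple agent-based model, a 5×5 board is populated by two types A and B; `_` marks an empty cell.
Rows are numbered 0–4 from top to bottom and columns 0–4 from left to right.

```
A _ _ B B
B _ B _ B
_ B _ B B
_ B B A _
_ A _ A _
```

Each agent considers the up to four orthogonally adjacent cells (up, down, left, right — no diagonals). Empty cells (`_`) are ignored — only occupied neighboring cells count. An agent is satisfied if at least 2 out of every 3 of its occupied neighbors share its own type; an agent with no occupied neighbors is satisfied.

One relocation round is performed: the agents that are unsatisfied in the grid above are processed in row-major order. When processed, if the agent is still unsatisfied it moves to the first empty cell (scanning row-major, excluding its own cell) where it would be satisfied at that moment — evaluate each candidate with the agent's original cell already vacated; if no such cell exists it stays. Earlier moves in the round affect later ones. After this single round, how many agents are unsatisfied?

Initially unsatisfied (in order): (0,0), (1,0), (2,3), (3,2), (3,3), (4,1).
  (0,0) → (0,1).
  (1,0): now satisfied by earlier moves; stays.
  (2,3) → (0,2).
  (3,2) → (1,1).
  (3,3): now satisfied by earlier moves; stays.
  (4,1) → (4,0).
Resulting grid:
_ A B B B
B B B _ B
_ B _ _ B
_ B _ A _
A _ _ A _
Unsatisfied now: (0,1).

1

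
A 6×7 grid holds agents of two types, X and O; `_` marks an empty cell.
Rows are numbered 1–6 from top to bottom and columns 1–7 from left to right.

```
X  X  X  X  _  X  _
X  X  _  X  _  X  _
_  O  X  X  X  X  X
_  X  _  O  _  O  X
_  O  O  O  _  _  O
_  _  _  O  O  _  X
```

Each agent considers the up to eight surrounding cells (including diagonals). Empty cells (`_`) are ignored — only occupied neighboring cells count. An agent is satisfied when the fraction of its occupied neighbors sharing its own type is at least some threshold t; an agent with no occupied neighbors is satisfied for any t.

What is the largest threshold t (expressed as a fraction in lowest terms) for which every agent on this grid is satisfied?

Row 1: (1,1)X 3/3 · (1,2)X 4/4 · (1,3)X 4/4 · (1,4)X 2/2 · (1,6)X 1/1
Row 2: (2,1)X 3/4 · (2,2)X 5/6 · (2,4)X 5/5 · (2,6)X 4/4
Row 3: (3,2)O 0/4 · (3,3)X 4/6 · (3,4)X 3/4 · (3,5)X 4/6 · (3,6)X 4/5 · (3,7)X 3/4
Row 4: (4,2)X 1/4 · (4,4)O 2/5 · (4,6)O 1/5 · (4,7)X 2/4
Row 5: (5,2)O 1/2 · (5,3)O 4/5 · (5,4)O 4/4 · (5,7)O 1/3
Row 6: (6,4)O 3/3 · (6,5)O 2/2 · (6,7)X 0/1
The smallest same-type fraction is 0/4 at (3,2), which reduces to 0/1. Any threshold above that leaves this agent unsatisfied.

0/1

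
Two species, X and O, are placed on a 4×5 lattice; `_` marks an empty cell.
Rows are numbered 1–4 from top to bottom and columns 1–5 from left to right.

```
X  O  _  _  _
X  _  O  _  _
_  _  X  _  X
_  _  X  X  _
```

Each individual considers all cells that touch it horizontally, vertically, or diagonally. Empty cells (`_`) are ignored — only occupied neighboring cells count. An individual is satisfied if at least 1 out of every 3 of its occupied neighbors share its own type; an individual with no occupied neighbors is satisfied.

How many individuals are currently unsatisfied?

0

(1,1)X 1/2 satisfied
(1,2)O 1/3 satisfied
(2,1)X 1/2 satisfied
(2,3)O 1/2 satisfied
(3,3)X 2/3 satisfied
(3,5)X 1/1 satisfied
(4,3)X 2/2 satisfied
(4,4)X 3/3 satisfied
Every one meets the threshold.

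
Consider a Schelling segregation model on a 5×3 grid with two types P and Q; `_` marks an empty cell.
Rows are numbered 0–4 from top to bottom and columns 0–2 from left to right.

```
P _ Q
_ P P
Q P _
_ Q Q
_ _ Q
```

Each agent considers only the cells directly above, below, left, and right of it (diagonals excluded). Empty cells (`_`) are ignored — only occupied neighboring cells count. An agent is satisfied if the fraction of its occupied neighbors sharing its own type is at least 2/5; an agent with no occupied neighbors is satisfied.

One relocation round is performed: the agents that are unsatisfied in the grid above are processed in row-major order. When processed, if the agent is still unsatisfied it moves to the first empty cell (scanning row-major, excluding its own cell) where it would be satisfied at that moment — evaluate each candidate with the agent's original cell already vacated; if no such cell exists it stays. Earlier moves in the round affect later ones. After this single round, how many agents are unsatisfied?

0

Initially unsatisfied (in order): (0,2), (2,0), (2,1).
  (0,2) → (3,0).
  (2,0): now satisfied by earlier moves; stays.
  (2,1) → (0,1).
Resulting grid:
P P _
_ P P
Q _ _
Q Q Q
_ _ Q
All satisfied now.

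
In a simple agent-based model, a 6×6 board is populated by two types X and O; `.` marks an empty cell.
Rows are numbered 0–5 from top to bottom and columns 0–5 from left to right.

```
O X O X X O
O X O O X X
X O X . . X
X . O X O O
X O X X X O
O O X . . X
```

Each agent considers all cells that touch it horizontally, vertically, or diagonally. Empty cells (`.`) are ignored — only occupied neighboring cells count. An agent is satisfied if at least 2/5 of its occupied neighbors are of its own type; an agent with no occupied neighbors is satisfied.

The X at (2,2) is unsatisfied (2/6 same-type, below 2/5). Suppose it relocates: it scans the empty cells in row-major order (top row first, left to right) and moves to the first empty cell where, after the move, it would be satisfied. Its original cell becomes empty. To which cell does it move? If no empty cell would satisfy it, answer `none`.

(2,4)

Vacating (2,2). Empty cells in order:
  (2,3): 2/6 same-type → still unsatisfied.
  (2,4): 4/7 same-type → satisfied — stop here.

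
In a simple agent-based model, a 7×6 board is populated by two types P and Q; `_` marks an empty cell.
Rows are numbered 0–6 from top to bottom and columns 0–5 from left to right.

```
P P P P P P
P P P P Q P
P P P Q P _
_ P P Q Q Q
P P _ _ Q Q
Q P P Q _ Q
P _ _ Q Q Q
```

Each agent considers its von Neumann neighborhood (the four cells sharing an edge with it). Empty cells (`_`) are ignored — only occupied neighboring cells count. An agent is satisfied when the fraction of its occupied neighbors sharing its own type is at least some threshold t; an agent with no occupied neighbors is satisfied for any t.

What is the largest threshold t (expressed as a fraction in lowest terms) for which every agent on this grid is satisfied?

(0,0)P 2/2
(0,1)P 3/3
(0,2)P 3/3
(0,3)P 3/3
(0,4)P 2/3
(0,5)P 2/2
(1,0)P 3/3
(1,1)P 4/4
(1,2)P 4/4
(1,3)P 2/4
(1,4)Q 0/4
(1,5)P 1/2
(2,0)P 2/2
(2,1)P 4/4
(2,2)P 3/4
(2,3)Q 1/4
(2,4)P 0/3
(3,1)P 3/3
(3,2)P 2/3
(3,3)Q 2/3
(3,4)Q 3/4
(3,5)Q 2/2
(4,0)P 1/2
(4,1)P 3/3
(4,4)Q 2/2
(4,5)Q 3/3
(5,0)Q 0/3
(5,1)P 2/3
(5,2)P 1/2
(5,3)Q 1/2
(5,5)Q 2/2
(6,0)P 0/1
(6,3)Q 2/2
(6,4)Q 2/2
(6,5)Q 2/2
The smallest same-type fraction is 0/4 at (1,4), which reduces to 0/1. Any threshold above that leaves this agent unsatisfied.

0/1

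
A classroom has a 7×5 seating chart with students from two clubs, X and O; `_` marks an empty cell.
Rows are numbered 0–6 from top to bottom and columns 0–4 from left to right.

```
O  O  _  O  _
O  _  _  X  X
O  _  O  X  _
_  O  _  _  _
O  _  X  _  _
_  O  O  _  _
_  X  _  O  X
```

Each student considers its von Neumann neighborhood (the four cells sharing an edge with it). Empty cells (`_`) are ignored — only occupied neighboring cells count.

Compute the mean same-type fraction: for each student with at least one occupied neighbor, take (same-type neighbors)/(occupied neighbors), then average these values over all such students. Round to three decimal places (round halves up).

0.478

(0,0)O 2/2
(0,1)O 1/1
(0,3)O 0/1
(1,0)O 2/2
(1,3)X 2/3
(1,4)X 1/1
(2,0)O 1/1
(2,2)O 0/1
(2,3)X 1/2
(3,1)O — no occupied neighbors
(4,0)O — no occupied neighbors
(4,2)X 0/1
(5,1)O 1/2
(5,2)O 1/2
(6,1)X 0/1
(6,3)O 0/1
(6,4)X 0/1
Sum over 15 students: 2/2 + 1/1 + 0/1 + 2/2 + 2/3 + 1/1 + 1/1 + 0/1 + 1/2 + 0/1 + 1/2 + 1/2 + 0/1 + 0/1 + 0/1 = 43/6; mean = 43/6 ÷ 15 = 43/90 = 0.477777… → 0.478.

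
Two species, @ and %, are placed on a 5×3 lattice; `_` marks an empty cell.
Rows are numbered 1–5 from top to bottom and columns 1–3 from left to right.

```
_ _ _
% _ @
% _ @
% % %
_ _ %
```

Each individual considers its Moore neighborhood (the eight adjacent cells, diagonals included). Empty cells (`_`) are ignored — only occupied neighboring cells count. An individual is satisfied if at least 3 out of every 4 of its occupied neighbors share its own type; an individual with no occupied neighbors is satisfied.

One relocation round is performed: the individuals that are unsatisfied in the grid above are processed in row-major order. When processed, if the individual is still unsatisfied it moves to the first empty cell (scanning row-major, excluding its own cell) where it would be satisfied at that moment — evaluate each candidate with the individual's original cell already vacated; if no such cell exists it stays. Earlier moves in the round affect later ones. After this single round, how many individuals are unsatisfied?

Initially unsatisfied (in order): (3,3), (4,3).
  (3,3) → (1,3).
  (4,3): now satisfied by earlier moves; stays.
Resulting grid:
_ _ @
% _ @
% _ _
% % %
_ _ %
All satisfied now.

0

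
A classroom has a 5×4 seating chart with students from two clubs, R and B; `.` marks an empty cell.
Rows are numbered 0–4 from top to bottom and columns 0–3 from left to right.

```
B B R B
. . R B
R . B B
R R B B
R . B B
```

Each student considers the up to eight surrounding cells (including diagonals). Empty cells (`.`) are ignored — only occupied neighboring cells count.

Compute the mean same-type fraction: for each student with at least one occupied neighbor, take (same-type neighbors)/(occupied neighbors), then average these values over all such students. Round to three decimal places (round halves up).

Row 0: (0,0)B 1/1 · (0,1)B 1/3 · (0,2)R 1/4 · (0,3)B 1/3
Row 1: (1,2)R 1/6 · (1,3)B 3/5
Row 2: (2,0)R 2/2 · (2,2)B 4/6 · (2,3)B 4/5
Row 3: (3,0)R 3/3 · (3,1)R 3/6 · (3,2)B 5/6 · (3,3)B 5/5
Row 4: (4,0)R 2/2 · (4,2)B 3/4 · (4,3)B 3/3
Sum over 16 students: 1/1 + 1/3 + 1/4 + 1/3 + 1/6 + 3/5 + 2/2 + 4/6 + 4/5 + 3/3 + 3/6 + 5/6 + 5/5 + 2/2 + 3/4 + 3/3 = 337/30; mean = 337/30 ÷ 16 = 337/480 = 0.702083… → 0.702.

0.702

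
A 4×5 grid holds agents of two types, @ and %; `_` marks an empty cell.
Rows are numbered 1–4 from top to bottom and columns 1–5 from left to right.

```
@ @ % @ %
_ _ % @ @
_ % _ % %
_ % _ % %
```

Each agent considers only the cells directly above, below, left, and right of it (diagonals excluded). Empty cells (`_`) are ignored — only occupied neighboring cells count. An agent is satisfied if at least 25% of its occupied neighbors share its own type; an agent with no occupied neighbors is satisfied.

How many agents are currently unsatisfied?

(1,1)@ 1/1 ok
(1,2)@ 1/2 ok
(1,3)% 1/3 ok
(1,4)@ 1/3 ok
(1,5)% 0/2 unhappy
(2,3)% 1/2 ok
(2,4)@ 2/4 ok
(2,5)@ 1/3 ok
(3,2)% 1/1 ok
(3,4)% 2/3 ok
(3,5)% 2/3 ok
(4,2)% 1/1 ok
(4,4)% 2/2 ok
(4,5)% 2/2 ok
Unsatisfied: (1,5) — 1 in total.

1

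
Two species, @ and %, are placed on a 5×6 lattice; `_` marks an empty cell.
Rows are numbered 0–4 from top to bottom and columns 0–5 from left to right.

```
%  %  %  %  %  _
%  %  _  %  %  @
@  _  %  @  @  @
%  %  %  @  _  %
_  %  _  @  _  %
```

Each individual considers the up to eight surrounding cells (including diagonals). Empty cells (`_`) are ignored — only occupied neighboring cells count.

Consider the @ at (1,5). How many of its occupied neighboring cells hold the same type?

Occupied neighbors of (1,5): (0,4)=%, (1,4)=%, (2,4)=@, (2,5)=@.
Same type (@): 2 of 4.

2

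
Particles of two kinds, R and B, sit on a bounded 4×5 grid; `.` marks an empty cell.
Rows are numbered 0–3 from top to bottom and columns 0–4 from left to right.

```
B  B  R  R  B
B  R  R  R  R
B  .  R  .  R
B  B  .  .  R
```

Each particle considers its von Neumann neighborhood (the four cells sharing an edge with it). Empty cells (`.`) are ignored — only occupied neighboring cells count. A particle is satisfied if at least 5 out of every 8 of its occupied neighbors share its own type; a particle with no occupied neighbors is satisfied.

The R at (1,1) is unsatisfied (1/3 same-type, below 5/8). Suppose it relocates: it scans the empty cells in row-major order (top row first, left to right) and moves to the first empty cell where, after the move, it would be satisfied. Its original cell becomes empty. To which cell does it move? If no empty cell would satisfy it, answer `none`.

Vacating (1,1). Empty cells in order:
  (2,1): 1/3 same-type → still unsatisfied.
  (2,3): 3/3 same-type → satisfied — stop here.

(2,3)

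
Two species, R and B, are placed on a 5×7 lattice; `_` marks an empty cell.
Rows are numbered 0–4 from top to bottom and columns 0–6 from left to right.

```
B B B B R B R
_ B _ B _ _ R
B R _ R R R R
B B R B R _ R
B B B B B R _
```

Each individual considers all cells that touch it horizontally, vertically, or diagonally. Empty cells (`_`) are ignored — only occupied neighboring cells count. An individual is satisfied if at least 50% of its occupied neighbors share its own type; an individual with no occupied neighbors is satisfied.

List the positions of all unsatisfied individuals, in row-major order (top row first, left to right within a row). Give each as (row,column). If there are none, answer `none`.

(0,4), (0,5), (1,3), (2,1), (3,2), (3,3)

Row 0: (0,0)B 2/2 satisfied · (0,1)B 3/3 satisfied · (0,2)B 4/4 satisfied · (0,3)B 2/3 satisfied · (0,4)R 0/3 not · (0,5)B 0/3 not · (0,6)R 1/2 satisfied
Row 1: (1,1)B 4/5 satisfied · (1,3)B 2/5 not · (1,6)R 3/4 satisfied
Row 2: (2,0)B 3/4 satisfied · (2,1)R 1/5 not · (2,3)R 3/5 satisfied · (2,4)R 3/5 satisfied · (2,5)R 5/5 satisfied · (2,6)R 3/3 satisfied
Row 3: (3,0)B 4/5 satisfied · (3,1)B 5/7 satisfied · (3,2)R 2/7 not · (3,3)B 3/7 not · (3,4)R 4/7 satisfied · (3,6)R 3/3 satisfied
Row 4: (4,0)B 3/3 satisfied · (4,1)B 4/5 satisfied · (4,2)B 4/5 satisfied · (4,3)B 3/5 satisfied · (4,4)B 2/4 satisfied · (4,5)R 2/3 satisfied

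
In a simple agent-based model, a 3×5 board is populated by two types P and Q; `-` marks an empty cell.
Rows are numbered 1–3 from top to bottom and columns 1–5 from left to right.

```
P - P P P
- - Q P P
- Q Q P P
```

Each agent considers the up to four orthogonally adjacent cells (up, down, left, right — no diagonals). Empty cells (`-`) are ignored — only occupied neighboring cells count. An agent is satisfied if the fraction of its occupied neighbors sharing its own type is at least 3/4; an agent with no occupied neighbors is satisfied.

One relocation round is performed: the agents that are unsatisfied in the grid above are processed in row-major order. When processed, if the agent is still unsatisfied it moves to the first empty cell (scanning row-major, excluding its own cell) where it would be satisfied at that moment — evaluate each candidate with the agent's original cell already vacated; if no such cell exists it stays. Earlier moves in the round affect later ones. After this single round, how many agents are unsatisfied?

0

Initially unsatisfied (in order): (1,3), (2,3), (3,3), (3,4).
  (1,3) → (1,2).
  (2,3) → (3,1).
  (3,3): no empty cell satisfies it; stays.
  (3,4) → (1,3).
Resulting grid:
P P P P P
- - - P P
Q Q Q - P
All satisfied now.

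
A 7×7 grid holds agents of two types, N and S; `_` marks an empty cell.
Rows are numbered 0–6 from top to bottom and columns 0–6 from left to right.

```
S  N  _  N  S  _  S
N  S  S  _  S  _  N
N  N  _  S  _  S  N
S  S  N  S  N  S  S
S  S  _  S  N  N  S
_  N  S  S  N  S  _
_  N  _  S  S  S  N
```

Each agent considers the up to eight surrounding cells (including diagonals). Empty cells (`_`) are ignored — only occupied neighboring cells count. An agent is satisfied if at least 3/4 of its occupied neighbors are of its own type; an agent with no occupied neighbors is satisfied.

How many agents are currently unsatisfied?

33

(0,0)S 1/3 unhappy
(0,1)N 1/4 unhappy
(0,3)N 0/3 unhappy
(0,4)S 1/2 unhappy
(0,6)S 0/1 unhappy
(1,0)N 3/5 unhappy
(1,1)S 2/6 unhappy
(1,2)S 2/5 unhappy
(1,4)S 3/4 ok
(1,6)N 1/3 unhappy
(2,0)N 2/5 unhappy
(2,1)N 3/7 unhappy
(2,3)S 3/5 unhappy
(2,5)S 3/6 unhappy
(2,6)N 1/4 unhappy
(3,0)S 3/5 unhappy
(3,1)S 3/6 unhappy
(3,2)N 1/6 unhappy
(3,3)S 2/5 unhappy
(3,4)N 2/7 unhappy
(3,5)S 3/7 unhappy
(3,6)S 3/5 unhappy
(4,0)S 3/4 ok
(4,1)S 4/6 unhappy
(4,3)S 3/7 unhappy
(4,4)N 3/8 unhappy
(4,5)N 3/7 unhappy
(4,6)S 3/4 ok
(5,1)N 1/4 unhappy
(5,2)S 4/6 unhappy
(5,3)S 4/6 unhappy
(5,4)N 2/8 unhappy
(5,5)S 3/7 unhappy
(6,1)N 1/2 unhappy
(6,3)S 3/4 ok
(6,4)S 4/5 ok
(6,5)S 2/4 unhappy
(6,6)N 0/2 unhappy
Unsatisfied: (0,0), (0,1), (0,3), (0,4), (0,6), (1,0), (1,1), (1,2), (1,6), (2,0), (2,1), (2,3), (2,5), (2,6), (3,0), (3,1), (3,2), (3,3), (3,4), (3,5), (3,6), (4,1), (4,3), (4,4), (4,5), (5,1), (5,2), (5,3), (5,4), (5,5), (6,1), (6,5), (6,6) — 33 in total.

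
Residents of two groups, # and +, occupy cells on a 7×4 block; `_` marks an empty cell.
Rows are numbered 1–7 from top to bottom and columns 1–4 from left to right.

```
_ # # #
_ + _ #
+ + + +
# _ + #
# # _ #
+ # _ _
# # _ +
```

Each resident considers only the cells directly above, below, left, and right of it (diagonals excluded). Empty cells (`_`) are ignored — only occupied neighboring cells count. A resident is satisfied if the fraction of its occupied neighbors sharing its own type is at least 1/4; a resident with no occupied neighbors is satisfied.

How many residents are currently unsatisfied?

1

(1,2)# 1/2 ok
(1,3)# 2/2 ok
(1,4)# 2/2 ok
(2,2)+ 1/2 ok
(2,4)# 1/2 ok
(3,1)+ 1/2 ok
(3,2)+ 3/3 ok
(3,3)+ 3/3 ok
(3,4)+ 1/3 ok
(4,1)# 1/2 ok
(4,3)+ 1/2 ok
(4,4)# 1/3 ok
(5,1)# 2/3 ok
(5,2)# 2/2 ok
(5,4)# 1/1 ok
(6,1)+ 0/3 unhappy
(6,2)# 2/3 ok
(7,1)# 1/2 ok
(7,2)# 2/2 ok
(7,4)+ 0/0 ok
Unsatisfied: (6,1) — 1 in total.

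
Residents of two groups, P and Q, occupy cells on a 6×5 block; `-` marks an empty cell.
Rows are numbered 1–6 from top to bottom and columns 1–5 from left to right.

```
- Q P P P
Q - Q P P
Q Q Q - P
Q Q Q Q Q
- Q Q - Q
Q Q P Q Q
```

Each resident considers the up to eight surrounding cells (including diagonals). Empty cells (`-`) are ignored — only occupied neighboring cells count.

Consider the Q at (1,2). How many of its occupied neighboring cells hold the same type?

Occupied neighbors of (1,2): (1,3)=P, (2,1)=Q, (2,3)=Q.
Same type (Q): 2 of 3.

2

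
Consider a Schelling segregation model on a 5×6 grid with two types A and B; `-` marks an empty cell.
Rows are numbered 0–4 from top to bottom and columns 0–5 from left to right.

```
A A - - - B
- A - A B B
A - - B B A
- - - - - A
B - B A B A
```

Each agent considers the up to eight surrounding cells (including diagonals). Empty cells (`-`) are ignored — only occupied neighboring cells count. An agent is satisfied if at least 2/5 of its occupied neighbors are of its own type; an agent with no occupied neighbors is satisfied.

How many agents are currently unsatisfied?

5

Row 0: (0,0)A 2/2 satisfied · (0,1)A 2/2 satisfied · (0,5)B 2/2 satisfied
Row 1: (1,1)A 3/3 satisfied · (1,3)A 0/3 not · (1,4)B 4/6 satisfied · (1,5)B 3/4 satisfied
Row 2: (2,0)A 1/1 satisfied · (2,3)B 2/3 satisfied · (2,4)B 3/6 satisfied · (2,5)A 1/4 not
Row 3: (3,5)A 2/4 satisfied
Row 4: (4,0)B 0/0 satisfied · (4,2)B 0/1 not · (4,3)A 0/2 not · (4,4)B 0/3 not · (4,5)A 1/2 satisfied
Unsatisfied: (1,3), (2,5), (4,2), (4,3), (4,4) — 5 in total.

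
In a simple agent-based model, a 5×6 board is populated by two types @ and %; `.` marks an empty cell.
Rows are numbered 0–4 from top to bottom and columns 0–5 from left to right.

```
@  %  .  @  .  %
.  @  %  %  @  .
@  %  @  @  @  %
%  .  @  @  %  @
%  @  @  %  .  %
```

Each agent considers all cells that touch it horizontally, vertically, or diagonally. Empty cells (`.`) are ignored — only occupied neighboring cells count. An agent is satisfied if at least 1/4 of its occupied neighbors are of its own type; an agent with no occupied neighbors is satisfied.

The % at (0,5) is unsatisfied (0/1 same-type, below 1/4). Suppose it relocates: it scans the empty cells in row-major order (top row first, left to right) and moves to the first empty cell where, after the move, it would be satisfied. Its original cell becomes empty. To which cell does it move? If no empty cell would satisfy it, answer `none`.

(0,2)

Vacating (0,5). Empty cells in order:
  (0,2): 3/5 same-type → satisfied — stop here.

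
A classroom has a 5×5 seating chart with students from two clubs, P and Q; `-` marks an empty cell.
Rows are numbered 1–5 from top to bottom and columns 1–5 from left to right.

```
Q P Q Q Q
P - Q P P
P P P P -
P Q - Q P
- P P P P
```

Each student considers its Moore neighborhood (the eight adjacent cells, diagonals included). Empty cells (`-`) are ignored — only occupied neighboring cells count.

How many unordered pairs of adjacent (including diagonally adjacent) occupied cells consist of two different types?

25

Scan each occupied cell's neighbors to the right and below (and the two forward diagonals) so each pair is counted once.
Row 1: Q(1,1)–P(1,2)≠ Q(1,1)–P(2,1)≠ P(1,2)–Q(1,3)≠ P(1,2)–Q(2,3)≠ P(1,2)–P(2,1)= Q(1,3)–Q(1,4)= Q(1,3)–Q(2,3)= Q(1,3)–P(2,4)≠ Q(1,4)–Q(1,5)= Q(1,4)–P(2,4)≠ Q(1,4)–P(2,5)≠ Q(1,4)–Q(2,3)= Q(1,5)–P(2,5)≠ Q(1,5)–P(2,4)≠  → 9/14 unlike.
Row 2: P(2,1)–P(3,1)= P(2,1)–P(3,2)= Q(2,3)–P(2,4)≠ Q(2,3)–P(3,3)≠ Q(2,3)–P(3,4)≠ Q(2,3)–P(3,2)≠ P(2,4)–P(2,5)= P(2,4)–P(3,4)= P(2,4)–P(3,3)= P(2,5)–P(3,4)=  → 4/10 unlike.
Row 3: P(3,1)–P(3,2)= P(3,1)–P(4,1)= P(3,1)–Q(4,2)≠ P(3,2)–P(3,3)= P(3,2)–Q(4,2)≠ P(3,2)–P(4,1)= P(3,3)–P(3,4)= P(3,3)–Q(4,4)≠ P(3,3)–Q(4,2)≠ P(3,4)–Q(4,4)≠ P(3,4)–P(4,5)=  → 5/11 unlike.
Row 4: P(4,1)–Q(4,2)≠ P(4,1)–P(5,2)= Q(4,2)–P(5,2)≠ Q(4,2)–P(5,3)≠ Q(4,4)–P(4,5)≠ Q(4,4)–P(5,4)≠ Q(4,4)–P(5,5)≠ Q(4,4)–P(5,3)≠ P(4,5)–P(5,5)= P(4,5)–P(5,4)=  → 7/10 unlike.
Row 5: P(5,2)–P(5,3)= P(5,3)–P(5,4)= P(5,4)–P(5,5)=  → 0/3 unlike.
Total adjacent occupied pairs: 48; unlike-type pairs: 25.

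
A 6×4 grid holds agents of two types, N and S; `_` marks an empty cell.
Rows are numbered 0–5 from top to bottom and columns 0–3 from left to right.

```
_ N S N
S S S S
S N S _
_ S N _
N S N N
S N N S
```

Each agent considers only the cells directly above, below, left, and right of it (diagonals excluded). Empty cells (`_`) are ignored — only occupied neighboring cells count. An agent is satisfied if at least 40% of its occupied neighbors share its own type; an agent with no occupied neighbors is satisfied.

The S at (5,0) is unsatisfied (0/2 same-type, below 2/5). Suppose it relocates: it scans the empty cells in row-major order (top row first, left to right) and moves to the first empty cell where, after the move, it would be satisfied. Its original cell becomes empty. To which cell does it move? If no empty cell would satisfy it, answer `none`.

Vacating (5,0). Empty cells in order:
  (0,0): 1/2 same-type → satisfied — stop here.

(0,0)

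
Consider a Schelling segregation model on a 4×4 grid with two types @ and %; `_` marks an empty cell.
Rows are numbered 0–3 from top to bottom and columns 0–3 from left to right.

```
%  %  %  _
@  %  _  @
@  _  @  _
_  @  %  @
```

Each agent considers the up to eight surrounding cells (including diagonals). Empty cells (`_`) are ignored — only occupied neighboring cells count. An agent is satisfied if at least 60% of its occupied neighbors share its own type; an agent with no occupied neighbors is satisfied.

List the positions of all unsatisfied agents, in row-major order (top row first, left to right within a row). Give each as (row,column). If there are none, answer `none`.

(1,0), (1,1), (1,3), (3,2), (3,3)

(0,0)% 2/3 ok
(0,1)% 3/4 ok
(0,2)% 2/3 ok
(1,0)@ 1/4 unhappy
(1,1)% 3/6 unhappy
(1,3)@ 1/2 unhappy
(2,0)@ 2/3 ok
(2,2)@ 3/5 ok
(3,1)@ 2/3 ok
(3,2)% 0/3 unhappy
(3,3)@ 1/2 unhappy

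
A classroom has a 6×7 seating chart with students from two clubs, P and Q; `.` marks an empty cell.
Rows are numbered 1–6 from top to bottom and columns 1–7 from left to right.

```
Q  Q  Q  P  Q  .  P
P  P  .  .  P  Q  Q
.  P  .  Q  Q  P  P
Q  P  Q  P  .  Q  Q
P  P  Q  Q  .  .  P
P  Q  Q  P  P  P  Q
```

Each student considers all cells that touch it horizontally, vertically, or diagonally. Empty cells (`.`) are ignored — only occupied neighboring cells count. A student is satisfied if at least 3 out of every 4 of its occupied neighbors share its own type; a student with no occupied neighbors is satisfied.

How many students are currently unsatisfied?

34

Row 1: (1,1)Q 1/3 ✗ · (1,2)Q 2/4 ✗ · (1,3)Q 1/3 ✗ · (1,4)P 1/3 ✗ · (1,5)Q 1/3 ✗ · (1,7)P 0/2 ✗
Row 2: (2,1)P 2/4 ✗ · (2,2)P 2/5 ✗ · (2,5)P 2/6 ✗ · (2,6)Q 3/7 ✗ · (2,7)Q 1/4 ✗
Row 3: (3,2)P 3/5 ✗ · (3,4)Q 2/4 ✗ · (3,5)Q 3/6 ✗ · (3,6)P 2/7 ✗ · (3,7)P 1/5 ✗
Row 4: (4,1)Q 0/4 ✗ · (4,2)P 3/6 ✗ · (4,3)Q 3/7 ✗ · (4,4)P 0/5 ✗ · (4,6)Q 2/5 ✗ · (4,7)Q 1/4 ✗
Row 5: (5,1)P 3/5 ✗ · (5,2)P 3/8 ✗ · (5,3)Q 4/8 ✗ · (5,4)Q 3/6 ✗ · (5,7)P 1/4 ✗
Row 6: (6,1)P 2/3 ✗ · (6,2)Q 2/5 ✗ · (6,3)Q 3/5 ✗ · (6,4)P 1/4 ✗ · (6,5)P 2/3 ✗ · (6,6)P 2/3 ✗ · (6,7)Q 0/2 ✗
Unsatisfied: (1,1), (1,2), (1,3), (1,4), (1,5), (1,7), (2,1), (2,2), (2,5), (2,6), (2,7), (3,2), (3,4), (3,5), (3,6), (3,7), (4,1), (4,2), (4,3), (4,4), (4,6), (4,7), (5,1), (5,2), (5,3), (5,4), (5,7), (6,1), (6,2), (6,3), (6,4), (6,5), (6,6), (6,7) — 34 in total.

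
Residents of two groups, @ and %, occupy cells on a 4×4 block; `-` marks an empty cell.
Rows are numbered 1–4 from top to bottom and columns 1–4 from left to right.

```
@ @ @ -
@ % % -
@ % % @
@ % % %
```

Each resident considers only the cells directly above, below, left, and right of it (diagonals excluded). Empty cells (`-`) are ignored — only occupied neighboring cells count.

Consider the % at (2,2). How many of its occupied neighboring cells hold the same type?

2

Occupied neighbors of (2,2): (1,2)=@, (3,2)=%, (2,1)=@, (2,3)=%.
Same type (%): 2 of 4.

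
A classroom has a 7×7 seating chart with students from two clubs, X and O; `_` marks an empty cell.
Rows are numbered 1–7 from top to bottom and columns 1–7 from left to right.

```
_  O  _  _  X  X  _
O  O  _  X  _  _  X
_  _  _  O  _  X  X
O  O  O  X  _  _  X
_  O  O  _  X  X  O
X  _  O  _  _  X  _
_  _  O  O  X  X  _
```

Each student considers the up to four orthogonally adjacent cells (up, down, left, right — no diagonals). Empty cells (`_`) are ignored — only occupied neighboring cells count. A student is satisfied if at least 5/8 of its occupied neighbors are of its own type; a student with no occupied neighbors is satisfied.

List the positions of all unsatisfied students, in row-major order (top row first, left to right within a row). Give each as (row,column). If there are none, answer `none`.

Row 1: (1,2)O 1/1 ✓ · (1,5)X 1/1 ✓ · (1,6)X 1/1 ✓
Row 2: (2,1)O 1/1 ✓ · (2,2)O 2/2 ✓ · (2,4)X 0/1 ✗ · (2,7)X 1/1 ✓
Row 3: (3,4)O 0/2 ✗ · (3,6)X 1/1 ✓ · (3,7)X 3/3 ✓
Row 4: (4,1)O 1/1 ✓ · (4,2)O 3/3 ✓ · (4,3)O 2/3 ✓ · (4,4)X 0/2 ✗ · (4,7)X 1/2 ✗
Row 5: (5,2)O 2/2 ✓ · (5,3)O 3/3 ✓ · (5,5)X 1/1 ✓ · (5,6)X 2/3 ✓ · (5,7)O 0/2 ✗
Row 6: (6,1)X 0/0 ✓ · (6,3)O 2/2 ✓ · (6,6)X 2/2 ✓
Row 7: (7,3)O 2/2 ✓ · (7,4)O 1/2 ✗ · (7,5)X 1/2 ✗ · (7,6)X 2/2 ✓

(2,4), (3,4), (4,4), (4,7), (5,7), (7,4), (7,5)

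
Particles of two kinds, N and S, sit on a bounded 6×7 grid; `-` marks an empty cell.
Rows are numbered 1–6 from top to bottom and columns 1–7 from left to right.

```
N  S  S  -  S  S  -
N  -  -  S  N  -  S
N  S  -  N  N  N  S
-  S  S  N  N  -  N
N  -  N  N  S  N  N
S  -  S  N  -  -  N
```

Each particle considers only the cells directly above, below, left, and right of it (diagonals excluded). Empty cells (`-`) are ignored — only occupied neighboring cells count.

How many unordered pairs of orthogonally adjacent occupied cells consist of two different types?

15

Scan each occupied cell's neighbors to the right and below so each pair is counted once.
Row 1: N(1,1)–S(1,2)≠ N(1,1)–N(2,1)= S(1,2)–S(1,3)= S(1,5)–S(1,6)= S(1,5)–N(2,5)≠  → 2/5 unlike.
Row 2: N(2,1)–N(3,1)= S(2,4)–N(2,5)≠ S(2,4)–N(3,4)≠ N(2,5)–N(3,5)= S(2,7)–S(3,7)=  → 2/5 unlike.
Row 3: N(3,1)–S(3,2)≠ S(3,2)–S(4,2)= N(3,4)–N(3,5)= N(3,4)–N(4,4)= N(3,5)–N(3,6)= N(3,5)–N(4,5)= N(3,6)–S(3,7)≠ S(3,7)–N(4,7)≠  → 3/8 unlike.
Row 4: S(4,2)–S(4,3)= S(4,3)–N(4,4)≠ S(4,3)–N(5,3)≠ N(4,4)–N(4,5)= N(4,4)–N(5,4)= N(4,5)–S(5,5)≠ N(4,7)–N(5,7)=  → 3/7 unlike.
Row 5: N(5,1)–S(6,1)≠ N(5,3)–N(5,4)= N(5,3)–S(6,3)≠ N(5,4)–S(5,5)≠ N(5,4)–N(6,4)= S(5,5)–N(5,6)≠ N(5,6)–N(5,7)= N(5,7)–N(6,7)=  → 4/8 unlike.
Row 6: S(6,3)–N(6,4)≠  → 1/1 unlike.
Total adjacent occupied pairs: 34; unlike-type pairs: 15.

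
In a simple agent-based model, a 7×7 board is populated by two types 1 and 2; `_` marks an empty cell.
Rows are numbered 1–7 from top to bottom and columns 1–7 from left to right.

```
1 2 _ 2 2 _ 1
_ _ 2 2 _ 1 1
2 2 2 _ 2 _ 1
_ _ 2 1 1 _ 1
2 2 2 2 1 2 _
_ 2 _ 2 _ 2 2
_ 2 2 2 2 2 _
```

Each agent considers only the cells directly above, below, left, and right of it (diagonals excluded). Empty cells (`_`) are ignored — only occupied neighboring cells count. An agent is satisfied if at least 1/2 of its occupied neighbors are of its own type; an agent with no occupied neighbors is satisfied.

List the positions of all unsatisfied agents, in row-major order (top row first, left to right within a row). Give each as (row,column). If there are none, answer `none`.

Row 1: (1,1)1 0/1 unhappy · (1,2)2 0/1 unhappy · (1,4)2 2/2 ok · (1,5)2 1/1 ok · (1,7)1 1/1 ok
Row 2: (2,3)2 2/2 ok · (2,4)2 2/2 ok · (2,6)1 1/1 ok · (2,7)1 3/3 ok
Row 3: (3,1)2 1/1 ok · (3,2)2 2/2 ok · (3,3)2 3/3 ok · (3,5)2 0/1 unhappy · (3,7)1 2/2 ok
Row 4: (4,3)2 2/3 ok · (4,4)1 1/3 unhappy · (4,5)1 2/3 ok · (4,7)1 1/1 ok
Row 5: (5,1)2 1/1 ok · (5,2)2 3/3 ok · (5,3)2 3/3 ok · (5,4)2 2/4 ok · (5,5)1 1/3 unhappy · (5,6)2 1/2 ok
Row 6: (6,2)2 2/2 ok · (6,4)2 2/2 ok · (6,6)2 3/3 ok · (6,7)2 1/1 ok
Row 7: (7,2)2 2/2 ok · (7,3)2 2/2 ok · (7,4)2 3/3 ok · (7,5)2 2/2 ok · (7,6)2 2/2 ok

(1,1), (1,2), (3,5), (4,4), (5,5)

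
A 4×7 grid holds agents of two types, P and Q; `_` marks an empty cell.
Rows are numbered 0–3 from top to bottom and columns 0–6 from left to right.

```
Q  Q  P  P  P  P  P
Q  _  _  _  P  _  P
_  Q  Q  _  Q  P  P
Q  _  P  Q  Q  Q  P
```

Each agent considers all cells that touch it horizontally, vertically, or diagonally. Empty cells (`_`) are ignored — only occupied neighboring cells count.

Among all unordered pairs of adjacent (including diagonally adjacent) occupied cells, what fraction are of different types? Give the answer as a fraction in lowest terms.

Scan each occupied cell's neighbors to the right and below (and the two forward diagonals) so each pair is counted once.
From row 0: 1 unlike of 13 pairs (running 1/13).
From row 1: 1 unlike of 5 pairs (running 2/18).
From row 2: 6 unlike of 15 pairs (running 8/33).
From row 3: 2 unlike of 4 pairs (running 10/37).
Total adjacent occupied pairs: 37; unlike-type pairs: 10.
10/37 is already in lowest terms.

10/37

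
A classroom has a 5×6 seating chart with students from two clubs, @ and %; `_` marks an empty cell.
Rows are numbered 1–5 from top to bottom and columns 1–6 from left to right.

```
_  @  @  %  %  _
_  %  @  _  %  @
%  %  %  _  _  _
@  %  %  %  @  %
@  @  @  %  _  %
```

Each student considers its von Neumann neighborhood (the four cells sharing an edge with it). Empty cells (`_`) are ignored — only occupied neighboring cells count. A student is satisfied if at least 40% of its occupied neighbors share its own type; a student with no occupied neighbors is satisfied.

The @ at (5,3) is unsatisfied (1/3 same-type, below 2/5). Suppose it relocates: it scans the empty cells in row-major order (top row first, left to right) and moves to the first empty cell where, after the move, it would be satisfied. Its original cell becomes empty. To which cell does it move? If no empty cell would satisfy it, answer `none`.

(1,1)

Vacating (5,3). Empty cells in order:
  (1,1): 1/1 same-type → satisfied — stop here.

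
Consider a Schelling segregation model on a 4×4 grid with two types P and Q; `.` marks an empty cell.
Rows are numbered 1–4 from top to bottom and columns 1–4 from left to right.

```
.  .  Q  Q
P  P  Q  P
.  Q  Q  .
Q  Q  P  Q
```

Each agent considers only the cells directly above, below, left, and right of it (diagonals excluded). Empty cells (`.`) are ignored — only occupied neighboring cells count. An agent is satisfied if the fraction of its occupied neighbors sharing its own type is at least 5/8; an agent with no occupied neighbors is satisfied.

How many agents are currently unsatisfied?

(1,3)Q 2/2 satisfied
(1,4)Q 1/2 not
(2,1)P 1/1 satisfied
(2,2)P 1/3 not
(2,3)Q 2/4 not
(2,4)P 0/2 not
(3,2)Q 2/3 satisfied
(3,3)Q 2/3 satisfied
(4,1)Q 1/1 satisfied
(4,2)Q 2/3 satisfied
(4,3)P 0/3 not
(4,4)Q 0/1 not
Unsatisfied: (1,4), (2,2), (2,3), (2,4), (4,3), (4,4) — 6 in total.

6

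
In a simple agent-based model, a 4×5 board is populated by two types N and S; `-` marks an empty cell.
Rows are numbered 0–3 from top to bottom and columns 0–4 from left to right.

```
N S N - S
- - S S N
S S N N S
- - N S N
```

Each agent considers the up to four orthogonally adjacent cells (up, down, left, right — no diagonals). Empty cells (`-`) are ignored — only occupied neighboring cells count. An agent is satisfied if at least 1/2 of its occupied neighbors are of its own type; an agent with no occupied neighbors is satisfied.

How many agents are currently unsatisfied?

Row 0: (0,0)N 0/1 unhappy · (0,1)S 0/2 unhappy · (0,2)N 0/2 unhappy · (0,4)S 0/1 unhappy
Row 1: (1,2)S 1/3 unhappy · (1,3)S 1/3 unhappy · (1,4)N 0/3 unhappy
Row 2: (2,0)S 1/1 ok · (2,1)S 1/2 ok · (2,2)N 2/4 ok · (2,3)N 1/4 unhappy · (2,4)S 0/3 unhappy
Row 3: (3,2)N 1/2 ok · (3,3)S 0/3 unhappy · (3,4)N 0/2 unhappy
Unsatisfied: (0,0), (0,1), (0,2), (0,4), (1,2), (1,3), (1,4), (2,3), (2,4), (3,3), (3,4) — 11 in total.

11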